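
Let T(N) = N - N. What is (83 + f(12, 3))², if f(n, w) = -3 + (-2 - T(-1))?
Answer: 6084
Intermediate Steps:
T(N) = 0
f(n, w) = -5 (f(n, w) = -3 + (-2 - 1*0) = -3 + (-2 + 0) = -3 - 2 = -5)
(83 + f(12, 3))² = (83 - 5)² = 78² = 6084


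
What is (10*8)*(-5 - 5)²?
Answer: 8000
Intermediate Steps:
(10*8)*(-5 - 5)² = 80*(-10)² = 80*100 = 8000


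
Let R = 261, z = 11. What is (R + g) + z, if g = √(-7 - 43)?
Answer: 272 + 5*I*√2 ≈ 272.0 + 7.0711*I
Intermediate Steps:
g = 5*I*√2 (g = √(-50) = 5*I*√2 ≈ 7.0711*I)
(R + g) + z = (261 + 5*I*√2) + 11 = 272 + 5*I*√2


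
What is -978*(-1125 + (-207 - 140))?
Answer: 1439616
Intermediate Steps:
-978*(-1125 + (-207 - 140)) = -978*(-1125 - 347) = -978*(-1472) = 1439616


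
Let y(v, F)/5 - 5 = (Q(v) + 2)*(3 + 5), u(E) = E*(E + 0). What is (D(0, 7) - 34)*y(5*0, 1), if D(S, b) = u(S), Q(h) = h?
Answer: -3570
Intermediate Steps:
u(E) = E**2 (u(E) = E*E = E**2)
D(S, b) = S**2
y(v, F) = 105 + 40*v (y(v, F) = 25 + 5*((v + 2)*(3 + 5)) = 25 + 5*((2 + v)*8) = 25 + 5*(16 + 8*v) = 25 + (80 + 40*v) = 105 + 40*v)
(D(0, 7) - 34)*y(5*0, 1) = (0**2 - 34)*(105 + 40*(5*0)) = (0 - 34)*(105 + 40*0) = -34*(105 + 0) = -34*105 = -3570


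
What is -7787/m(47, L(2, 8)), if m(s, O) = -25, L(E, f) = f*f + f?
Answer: 7787/25 ≈ 311.48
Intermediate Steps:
L(E, f) = f + f² (L(E, f) = f² + f = f + f²)
-7787/m(47, L(2, 8)) = -7787/(-25) = -7787*(-1/25) = 7787/25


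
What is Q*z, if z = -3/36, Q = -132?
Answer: 11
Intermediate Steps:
z = -1/12 (z = -3*1/36 = -1/12 ≈ -0.083333)
Q*z = -132*(-1/12) = 11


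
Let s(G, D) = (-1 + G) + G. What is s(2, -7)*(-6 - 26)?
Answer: -96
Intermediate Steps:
s(G, D) = -1 + 2*G
s(2, -7)*(-6 - 26) = (-1 + 2*2)*(-6 - 26) = (-1 + 4)*(-32) = 3*(-32) = -96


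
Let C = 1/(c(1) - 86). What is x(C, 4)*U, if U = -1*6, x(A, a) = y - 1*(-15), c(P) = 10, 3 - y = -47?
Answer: -390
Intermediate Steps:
y = 50 (y = 3 - 1*(-47) = 3 + 47 = 50)
C = -1/76 (C = 1/(10 - 86) = 1/(-76) = -1/76 ≈ -0.013158)
x(A, a) = 65 (x(A, a) = 50 - 1*(-15) = 50 + 15 = 65)
U = -6
x(C, 4)*U = 65*(-6) = -390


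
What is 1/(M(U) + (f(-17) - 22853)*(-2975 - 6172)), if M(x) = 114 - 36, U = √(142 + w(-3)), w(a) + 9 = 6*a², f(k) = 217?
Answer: 1/207051570 ≈ 4.8297e-9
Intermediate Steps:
w(a) = -9 + 6*a²
U = √187 (U = √(142 + (-9 + 6*(-3)²)) = √(142 + (-9 + 6*9)) = √(142 + (-9 + 54)) = √(142 + 45) = √187 ≈ 13.675)
M(x) = 78
1/(M(U) + (f(-17) - 22853)*(-2975 - 6172)) = 1/(78 + (217 - 22853)*(-2975 - 6172)) = 1/(78 - 22636*(-9147)) = 1/(78 + 207051492) = 1/207051570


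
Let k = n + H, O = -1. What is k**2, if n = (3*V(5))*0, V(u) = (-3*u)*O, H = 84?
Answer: 7056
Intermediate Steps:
V(u) = 3*u (V(u) = -3*u*(-1) = 3*u)
n = 0 (n = (3*(3*5))*0 = (3*15)*0 = 45*0 = 0)
k = 84 (k = 0 + 84 = 84)
k**2 = 84**2 = 7056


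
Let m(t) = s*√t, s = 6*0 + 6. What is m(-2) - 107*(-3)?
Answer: 321 + 6*I*√2 ≈ 321.0 + 8.4853*I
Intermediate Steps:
s = 6 (s = 0 + 6 = 6)
m(t) = 6*√t
m(-2) - 107*(-3) = 6*√(-2) - 107*(-3) = 6*(I*√2) + 321 = 6*I*√2 + 321 = 321 + 6*I*√2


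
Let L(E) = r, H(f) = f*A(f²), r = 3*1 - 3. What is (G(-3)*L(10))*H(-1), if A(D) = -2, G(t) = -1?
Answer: 0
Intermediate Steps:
r = 0 (r = 3 - 3 = 0)
H(f) = -2*f (H(f) = f*(-2) = -2*f)
L(E) = 0
(G(-3)*L(10))*H(-1) = (-1*0)*(-2*(-1)) = 0*2 = 0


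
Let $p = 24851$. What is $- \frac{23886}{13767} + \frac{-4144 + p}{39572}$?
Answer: $- \frac{16926757}{13968916} \approx -1.2117$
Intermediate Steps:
$- \frac{23886}{13767} + \frac{-4144 + p}{39572} = - \frac{23886}{13767} + \frac{-4144 + 24851}{39572} = \left(-23886\right) \frac{1}{13767} + 20707 \cdot \frac{1}{39572} = - \frac{7962}{4589} + \frac{20707}{39572} = - \frac{16926757}{13968916}$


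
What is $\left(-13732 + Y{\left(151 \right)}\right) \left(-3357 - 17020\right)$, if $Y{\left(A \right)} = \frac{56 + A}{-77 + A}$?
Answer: $\frac{20702237297}{74} \approx 2.7976 \cdot 10^{8}$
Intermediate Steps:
$Y{\left(A \right)} = \frac{56 + A}{-77 + A}$
$\left(-13732 + Y{\left(151 \right)}\right) \left(-3357 - 17020\right) = \left(-13732 + \frac{56 + 151}{-77 + 151}\right) \left(-3357 - 17020\right) = \left(-13732 + \frac{1}{74} \cdot 207\right) \left(-20377\right) = \left(-13732 + \frac{207}{74}\right) \left(-20377\right) = \left(- \frac{1015961}{74}\right) \left(-20377\right) = \frac{20702237297}{74}$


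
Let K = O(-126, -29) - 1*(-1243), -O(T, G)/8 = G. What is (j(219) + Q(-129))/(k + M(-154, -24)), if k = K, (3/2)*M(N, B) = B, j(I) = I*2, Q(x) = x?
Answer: 309/1459 ≈ 0.21179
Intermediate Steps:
O(T, G) = -8*G
j(I) = 2*I
M(N, B) = 2*B/3
K = 1475 (K = -8*(-29) - 1*(-1243) = 232 + 1243 = 1475)
k = 1475
(j(219) + Q(-129))/(k + M(-154, -24)) = (2*219 - 129)/(1475 + (⅔)*(-24)) = (438 - 129)/(1475 - 16) = 309/1459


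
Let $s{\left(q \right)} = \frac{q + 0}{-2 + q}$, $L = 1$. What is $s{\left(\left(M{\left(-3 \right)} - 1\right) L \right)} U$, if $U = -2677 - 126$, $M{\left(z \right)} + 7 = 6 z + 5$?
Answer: $- \frac{58863}{23} \approx -2559.3$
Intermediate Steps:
$M{\left(z \right)} = -2 + 6 z$ ($M{\left(z \right)} = -7 + \left(6 z + 5\right) = -7 + \left(5 + 6 z\right) = -2 + 6 z$)
$s{\left(q \right)} = \frac{q}{-2 + q}$
$U = -2803$ ($U = -2677 - 126 = -2803$)
$s{\left(\left(M{\left(-3 \right)} - 1\right) L \right)} U = \frac{\left(\left(-2 + 6 \left(-3\right)\right) - 1\right) 1}{-2 + \left(\left(-2 + 6 \left(-3\right)\right) - 1\right) 1} \left(-2803\right) = \frac{\left(\left(-2 - 18\right) - 1\right) 1}{-2 + \left(\left(-2 - 18\right) - 1\right) 1} \left(-2803\right) = \frac{\left(-20 - 1\right) 1}{-2 + \left(-20 - 1\right) 1} \left(-2803\right) = \frac{\left(-21\right) 1}{-2 - 21} \left(-2803\right) = - \frac{21}{-2 - 21} \left(-2803\right) = - \frac{21}{-23} \left(-2803\right) = \left(-21\right) \left(- \frac{1}{23}\right) \left(-2803\right) = \frac{21}{23} \left(-2803\right) = - \frac{58863}{23}$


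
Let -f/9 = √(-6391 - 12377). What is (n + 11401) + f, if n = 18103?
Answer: 29504 - 36*I*√1173 ≈ 29504.0 - 1233.0*I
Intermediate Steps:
f = -36*I*√1173 (f = -9*√(-6391 - 12377) = -36*I*√1173 ≈ -1233.0*I)
(n + 11401) + f = (18103 + 11401) - 36*I*√1173 = 29504 - 36*I*√1173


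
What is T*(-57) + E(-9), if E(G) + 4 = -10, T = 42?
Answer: -2408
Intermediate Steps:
E(G) = -14 (E(G) = -4 - 10 = -14)
T*(-57) + E(-9) = 42*(-57) - 14 = -2394 - 14 = -2408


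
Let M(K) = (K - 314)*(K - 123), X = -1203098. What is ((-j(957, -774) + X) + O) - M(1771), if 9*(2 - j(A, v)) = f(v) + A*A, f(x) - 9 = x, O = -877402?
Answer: -4379962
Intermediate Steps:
f(x) = 9 + x
j(A, v) = 1 - v/9 - A²/9 (j(A, v) = 2 - ((9 + v) + A*A)/9 = 2 - ((9 + v) + A²)/9 = 2 - (9 + v + A²)/9 = 2 + (-1 - v/9 - A²/9) = 1 - v/9 - A²/9)
M(K) = (-314 + K)*(-123 + K)
((-j(957, -774) + X) + O) - M(1771) = ((-(1 - ⅑*(-774) - ⅑*957²) - 1203098) - 877402) - (38622 + 1771² - 437*1771) = ((-(1 + 86 - ⅑*915849) - 1203098) - 877402) - (38622 + 3136441 - 773927) = ((-(1 + 86 - 101761) - 1203098) - 877402) - 1*2401136 = ((-1*(-101674) - 1203098) - 877402) - 2401136 = ((101674 - 1203098) - 877402) - 2401136 = (-1101424 - 877402) - 2401136 = -1978826 - 2401136 = -4379962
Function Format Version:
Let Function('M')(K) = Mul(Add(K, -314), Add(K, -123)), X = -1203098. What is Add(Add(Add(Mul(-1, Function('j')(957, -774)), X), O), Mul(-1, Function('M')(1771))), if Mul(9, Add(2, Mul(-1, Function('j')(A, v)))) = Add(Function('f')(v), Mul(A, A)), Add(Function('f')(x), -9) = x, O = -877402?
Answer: -4379962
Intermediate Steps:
Function('f')(x) = Add(9, x)
Function('j')(A, v) = Add(1, Mul(Rational(-1, 9), v), Mul(Rational(-1, 9), Pow(A, 2))) (Function('j')(A, v) = Add(2, Mul(Rational(-1, 9), Add(Add(9, v), Mul(A, A)))) = Add(2, Mul(Rational(-1, 9), Add(Add(9, v), Pow(A, 2)))) = Add(2, Mul(Rational(-1, 9), Add(9, v, Pow(A, 2)))) = Add(2, Add(-1, Mul(Rational(-1, 9), v), Mul(Rational(-1, 9), Pow(A, 2)))) = Add(1, Mul(Rational(-1, 9), v), Mul(Rational(-1, 9), Pow(A, 2))))
Function('M')(K) = Mul(Add(-314, K), Add(-123, K))
Add(Add(Add(Mul(-1, Function('j')(957, -774)), X), O), Mul(-1, Function('M')(1771))) = Add(Add(Add(Mul(-1, Add(1, Mul(Rational(-1, 9), -774), Mul(Rational(-1, 9), Pow(957, 2)))), -1203098), -877402), Mul(-1, Add(38622, Pow(1771, 2), Mul(-437, 1771)))) = Add(Add(Add(Mul(-1, Add(1, 86, Mul(Rational(-1, 9), 915849))), -1203098), -877402), Mul(-1, Add(38622, 3136441, -773927))) = Add(Add(Add(Mul(-1, Add(1, 86, -101761)), -1203098), -877402), Mul(-1, 2401136)) = Add(Add(Add(Mul(-1, -101674), -1203098), -877402), -2401136) = Add(Add(Add(101674, -1203098), -877402), -2401136) = Add(Add(-1101424, -877402), -2401136) = Add(-1978826, -2401136) = -4379962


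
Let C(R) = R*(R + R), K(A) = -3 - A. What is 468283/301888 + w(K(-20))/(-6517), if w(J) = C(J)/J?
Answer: 3041536119/1967404096 ≈ 1.5460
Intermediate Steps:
C(R) = 2*R² (C(R) = R*(2*R) = 2*R²)
w(J) = 2*J (w(J) = (2*J²)/J = 2*J)
468283/301888 + w(K(-20))/(-6517) = 468283/301888 + (2*(-3 - 1*(-20)))/(-6517) = 468283*(1/301888) + (2*(-3 + 20))*(-1/6517) = 468283/301888 + (2*17)*(-1/6517) = 468283/301888 + 34*(-1/6517) = 468283/301888 - 34/6517 = 3041536119/1967404096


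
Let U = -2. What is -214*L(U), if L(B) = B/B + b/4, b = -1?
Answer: -321/2 ≈ -160.50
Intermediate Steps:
L(B) = ¾ (L(B) = B/B - 1/4 = 1 - 1*¼ = 1 - ¼ = ¾)
-214*L(U) = -214*¾ = -321/2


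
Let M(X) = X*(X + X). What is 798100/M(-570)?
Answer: 7981/6498 ≈ 1.2282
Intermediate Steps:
M(X) = 2*X² (M(X) = X*(2*X) = 2*X²)
798100/M(-570) = 798100/((2*(-570)²)) = 798100/((2*324900)) = 798100/649800 = 798100*(1/649800) = 7981/6498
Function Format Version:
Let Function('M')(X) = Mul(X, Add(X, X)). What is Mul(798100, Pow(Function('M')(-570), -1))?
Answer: Rational(7981, 6498) ≈ 1.2282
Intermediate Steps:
Function('M')(X) = Mul(2, Pow(X, 2)) (Function('M')(X) = Mul(X, Mul(2, X)) = Mul(2, Pow(X, 2)))
Mul(798100, Pow(Function('M')(-570), -1)) = Mul(798100, Pow(Mul(2, Pow(-570, 2)), -1)) = Mul(798100, Pow(Mul(2, 324900), -1)) = Mul(798100, Pow(649800, -1)) = Mul(798100, Rational(1, 649800)) = Rational(7981, 6498)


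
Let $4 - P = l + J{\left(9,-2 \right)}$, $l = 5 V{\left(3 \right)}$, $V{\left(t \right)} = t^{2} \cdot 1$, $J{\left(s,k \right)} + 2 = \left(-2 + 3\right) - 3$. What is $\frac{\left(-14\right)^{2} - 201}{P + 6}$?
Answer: $\frac{5}{31} \approx 0.16129$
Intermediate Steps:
$J{\left(s,k \right)} = -4$ ($J{\left(s,k \right)} = -2 + \left(\left(-2 + 3\right) - 3\right) = -2 + \left(1 - 3\right) = -2 - 2 = -4$)
$V{\left(t \right)} = t^{2}$
$l = 45$ ($l = 5 \cdot 3^{2} = 5 \cdot 9 = 45$)
$P = -37$ ($P = 4 - \left(45 - 4\right) = 4 - 41 = -37$)
$\frac{\left(-14\right)^{2} - 201}{P + 6} = \frac{\left(-14\right)^{2} - 201}{-37 + 6} = \frac{196 - 201}{-31} = \left(-5\right) \left(- \frac{1}{31}\right) = \frac{5}{31}$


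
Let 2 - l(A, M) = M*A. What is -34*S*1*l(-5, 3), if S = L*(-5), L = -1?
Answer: -2890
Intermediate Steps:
l(A, M) = 2 - A*M (l(A, M) = 2 - M*A = 2 - A*M)
S = 5 (S = -1*(-5) = 5)
-34*S*1*l(-5, 3) = -34*5*1*(2 - 1*(-5)*3) = -170*(2 + 15) = -170*17 = -34*85 = -2890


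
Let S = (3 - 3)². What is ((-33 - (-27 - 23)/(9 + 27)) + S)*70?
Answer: -19915/9 ≈ -2212.8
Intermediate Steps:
S = 0 (S = 0² = 0)
((-33 - (-27 - 23)/(9 + 27)) + S)*70 = ((-33 - (-27 - 23)/(9 + 27)) + 0)*70 = ((-33 - (-50)/36) + 0)*70 = ((-33 - 1*(-25/18)) + 0)*70 = ((-33 + 25/18) + 0)*70 = (-569/18 + 0)*70 = -569/18*70 = -19915/9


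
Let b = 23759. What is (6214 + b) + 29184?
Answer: 59157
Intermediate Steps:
(6214 + b) + 29184 = (6214 + 23759) + 29184 = 29973 + 29184 = 59157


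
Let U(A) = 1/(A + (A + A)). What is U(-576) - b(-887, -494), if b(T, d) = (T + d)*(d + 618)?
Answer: 295909631/1728 ≈ 1.7124e+5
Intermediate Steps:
b(T, d) = (618 + d)*(T + d) (b(T, d) = (T + d)*(618 + d) = (618 + d)*(T + d))
U(A) = 1/(3*A) (U(A) = 1/(A + 2*A) = 1/(3*A))
U(-576) - b(-887, -494) = (1/3)/(-576) - ((-494)**2 + 618*(-887) + 618*(-494) - 887*(-494)) = (1/3)*(-1/576) - (244036 - 548166 - 305292 + 438178) = -1/1728 - 1*(-171244) = -1/1728 + 171244 = 295909631/1728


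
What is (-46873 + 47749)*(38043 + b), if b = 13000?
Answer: 44713668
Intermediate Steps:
(-46873 + 47749)*(38043 + b) = (-46873 + 47749)*(38043 + 13000) = 876*51043 = 44713668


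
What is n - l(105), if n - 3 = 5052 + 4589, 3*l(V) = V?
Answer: 9609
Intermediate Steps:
l(V) = V/3
n = 9644 (n = 3 + (5052 + 4589) = 3 + 9641 = 9644)
n - l(105) = 9644 - 105/3 = 9644 - 1*35 = 9644 - 35 = 9609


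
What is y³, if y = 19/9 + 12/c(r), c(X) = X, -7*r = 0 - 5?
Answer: 616295051/91125 ≈ 6763.2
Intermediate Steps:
r = 5/7 (r = -(0 - 5)/7 = -⅐*(-5) = 5/7 ≈ 0.71429)
y = 851/45 (y = 19/9 + 12/(5/7) = 19*(⅑) + 12*(7/5) = 19/9 + 84/5 = 851/45 ≈ 18.911)
y³ = (851/45)³ = 616295051/91125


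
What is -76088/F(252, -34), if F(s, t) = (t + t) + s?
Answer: -9511/23 ≈ -413.52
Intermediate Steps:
F(s, t) = s + 2*t (F(s, t) = 2*t + s = s + 2*t)
-76088/F(252, -34) = -76088/(252 + 2*(-34)) = -76088/(252 - 68) = -76088/184 = -76088*1/184 = -9511/23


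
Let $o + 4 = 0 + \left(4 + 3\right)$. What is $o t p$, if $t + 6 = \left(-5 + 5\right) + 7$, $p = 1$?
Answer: $3$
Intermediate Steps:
$o = 3$ ($o = -4 + \left(0 + \left(4 + 3\right)\right) = -4 + \left(0 + 7\right) = -4 + 7 = 3$)
$t = 1$ ($t = -6 + \left(\left(-5 + 5\right) + 7\right) = -6 + \left(0 + 7\right) = -6 + 7 = 1$)
$o t p = 3 \cdot 1 \cdot 1 = 3 \cdot 1 = 3$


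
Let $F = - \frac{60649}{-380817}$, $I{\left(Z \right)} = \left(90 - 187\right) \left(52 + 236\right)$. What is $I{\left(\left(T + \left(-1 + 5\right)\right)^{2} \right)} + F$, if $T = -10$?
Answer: $- \frac{10638443063}{380817} \approx -27936.0$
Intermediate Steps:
$I{\left(Z \right)} = -27936$ ($I{\left(Z \right)} = \left(-97\right) 288 = -27936$)
$F = \frac{60649}{380817}$ ($F = \left(-60649\right) \left(- \frac{1}{380817}\right) = \frac{60649}{380817} \approx 0.15926$)
$I{\left(\left(T + \left(-1 + 5\right)\right)^{2} \right)} + F = -27936 + \frac{60649}{380817} = - \frac{10638443063}{380817}$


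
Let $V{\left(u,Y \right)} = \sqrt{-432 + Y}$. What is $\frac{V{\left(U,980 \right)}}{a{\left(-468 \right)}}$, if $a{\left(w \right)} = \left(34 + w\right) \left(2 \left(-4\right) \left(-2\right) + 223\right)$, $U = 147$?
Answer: $- \frac{\sqrt{137}}{51863} \approx -0.00022569$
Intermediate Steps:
$a{\left(w \right)} = 8126 + 239 w$ ($a{\left(w \right)} = \left(34 + w\right) \left(\left(-8\right) \left(-2\right) + 223\right) = \left(34 + w\right) \left(16 + 223\right) = \left(34 + w\right) 239 = 8126 + 239 w$)
$\frac{V{\left(U,980 \right)}}{a{\left(-468 \right)}} = \frac{\sqrt{-432 + 980}}{8126 + 239 \left(-468\right)} = \frac{\sqrt{548}}{8126 - 111852} = \frac{2 \sqrt{137}}{-103726} = 2 \sqrt{137} \left(- \frac{1}{103726}\right) = - \frac{\sqrt{137}}{51863}$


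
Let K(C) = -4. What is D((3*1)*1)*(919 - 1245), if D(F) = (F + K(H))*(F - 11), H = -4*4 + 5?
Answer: -2608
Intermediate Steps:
H = -11 (H = -16 + 5 = -11)
D(F) = (-11 + F)*(-4 + F) (D(F) = (F - 4)*(F - 11) = (-4 + F)*(-11 + F) = (-11 + F)*(-4 + F))
D((3*1)*1)*(919 - 1245) = (44 + ((3*1)*1)² - 15*3*1)*(919 - 1245) = (44 + (3*1)² - 45)*(-326) = (44 + 3² - 15*3)*(-326) = (44 + 9 - 45)*(-326) = 8*(-326) = -2608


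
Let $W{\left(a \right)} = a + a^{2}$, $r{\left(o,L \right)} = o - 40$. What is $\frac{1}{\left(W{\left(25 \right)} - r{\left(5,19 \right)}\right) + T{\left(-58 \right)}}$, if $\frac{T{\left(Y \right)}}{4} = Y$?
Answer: $\frac{1}{453} \approx 0.0022075$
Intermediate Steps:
$r{\left(o,L \right)} = -40 + o$
$T{\left(Y \right)} = 4 Y$
$\frac{1}{\left(W{\left(25 \right)} - r{\left(5,19 \right)}\right) + T{\left(-58 \right)}} = \frac{1}{\left(25 \left(1 + 25\right) - \left(-40 + 5\right)\right) + 4 \left(-58\right)} = \frac{1}{\left(25 \cdot 26 - -35\right) - 232} = \frac{1}{\left(650 + 35\right) - 232} = \frac{1}{685 - 232} = \frac{1}{453}$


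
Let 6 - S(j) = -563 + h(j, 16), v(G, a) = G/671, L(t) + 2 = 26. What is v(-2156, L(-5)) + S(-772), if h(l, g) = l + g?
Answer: 80629/61 ≈ 1321.8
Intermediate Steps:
L(t) = 24 (L(t) = -2 + 26 = 24)
h(l, g) = g + l
v(G, a) = G/671 (v(G, a) = G*(1/671) = G/671)
S(j) = 553 - j (S(j) = 6 - (-563 + (16 + j)) = 6 - (-547 + j) = 6 + (547 - j) = 553 - j)
v(-2156, L(-5)) + S(-772) = (1/671)*(-2156) + (553 - 1*(-772)) = -196/61 + (553 + 772) = -196/61 + 1325 = 80629/61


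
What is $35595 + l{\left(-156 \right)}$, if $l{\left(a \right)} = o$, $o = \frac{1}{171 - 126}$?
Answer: $\frac{1601776}{45} \approx 35595.0$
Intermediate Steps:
$o = \frac{1}{45} \approx 0.022222$
$l{\left(a \right)} = \frac{1}{45}$
$35595 + l{\left(-156 \right)} = 35595 + \frac{1}{45} = \frac{1601776}{45}$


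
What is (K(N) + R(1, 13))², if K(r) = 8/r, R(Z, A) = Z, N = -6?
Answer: ⅑ ≈ 0.11111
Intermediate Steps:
(K(N) + R(1, 13))² = (8/(-6) + 1)² = (8*(-⅙) + 1)² = (-4/3 + 1)² = (-⅓)² = ⅑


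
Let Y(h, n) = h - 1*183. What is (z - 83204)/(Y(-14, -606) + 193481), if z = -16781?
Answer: -99985/193284 ≈ -0.51730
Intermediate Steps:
Y(h, n) = -183 + h (Y(h, n) = h - 183 = -183 + h)
(z - 83204)/(Y(-14, -606) + 193481) = (-16781 - 83204)/((-183 - 14) + 193481) = -99985/(-197 + 193481) = -99985/193284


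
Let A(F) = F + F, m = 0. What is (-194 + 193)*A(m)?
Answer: 0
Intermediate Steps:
A(F) = 2*F
(-194 + 193)*A(m) = (-194 + 193)*(2*0) = -1*0 = 0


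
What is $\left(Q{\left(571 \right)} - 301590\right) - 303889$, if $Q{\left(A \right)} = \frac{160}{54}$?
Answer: $- \frac{16347853}{27} \approx -6.0548 \cdot 10^{5}$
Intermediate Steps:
$Q{\left(A \right)} = \frac{80}{27}$ ($Q{\left(A \right)} = 160 \cdot \frac{1}{54} = \frac{80}{27}$)
$\left(Q{\left(571 \right)} - 301590\right) - 303889 = \left(\frac{80}{27} - 301590\right) - 303889 = - \frac{8142850}{27} - 303889 = - \frac{16347853}{27}$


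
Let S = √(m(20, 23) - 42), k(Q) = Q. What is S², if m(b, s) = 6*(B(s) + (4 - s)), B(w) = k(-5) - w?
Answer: -324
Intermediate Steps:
B(w) = -5 - w
m(b, s) = -6 - 12*s (m(b, s) = 6*((-5 - s) + (4 - s)) = 6*(-1 - 2*s) = -6 - 12*s)
S = 18*I (S = √((-6 - 12*23) - 42) = √((-6 - 276) - 42) = √(-282 - 42) = √(-324) = 18*I ≈ 18.0*I)
S² = (18*I)² = -324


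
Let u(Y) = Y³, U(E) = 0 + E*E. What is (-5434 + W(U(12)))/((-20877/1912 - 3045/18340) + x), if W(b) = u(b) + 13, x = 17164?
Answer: 746547575736/4296324935 ≈ 173.76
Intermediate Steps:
U(E) = E² (U(E) = 0 + E² = E²)
W(b) = 13 + b³ (W(b) = b³ + 13 = 13 + b³)
(-5434 + W(U(12)))/((-20877/1912 - 3045/18340) + x) = (-5434 + (13 + (12²)³))/((-20877/1912 - 3045/18340) + 17164) = (-5434 + (13 + 144³))/((-20877*1/1912 - 3045*1/18340) + 17164) = (-5434 + (13 + 2985984))/((-20877/1912 - 87/524) + 17164) = (-5434 + 2985997)/(-2776473/250472 + 17164) = 2980563/(4296324935/250472) = 2980563*(250472/4296324935) = 746547575736/4296324935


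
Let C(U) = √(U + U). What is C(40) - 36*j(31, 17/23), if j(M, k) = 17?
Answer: -612 + 4*√5 ≈ -603.06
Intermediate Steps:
C(U) = √2*√U (C(U) = √(2*U) = √2*√U)
C(40) - 36*j(31, 17/23) = √2*√40 - 36*17 = √2*(2*√10) - 612 = 4*√5 - 612 = -612 + 4*√5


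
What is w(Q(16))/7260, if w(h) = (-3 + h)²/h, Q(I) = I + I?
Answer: 841/232320 ≈ 0.0036200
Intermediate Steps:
Q(I) = 2*I
w(h) = (-3 + h)²/h
w(Q(16))/7260 = ((-3 + 2*16)²/((2*16)))/7260 = ((-3 + 32)²/32)*(1/7260) = ((1/32)*29²)*(1/7260) = ((1/32)*841)*(1/7260) = (841/32)*(1/7260) = 841/232320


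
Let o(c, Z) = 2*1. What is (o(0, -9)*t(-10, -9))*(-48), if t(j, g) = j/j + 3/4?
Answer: -168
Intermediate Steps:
t(j, g) = 7/4 (t(j, g) = 1 + 3*(1/4) = 1 + 3/4 = 7/4)
o(c, Z) = 2
(o(0, -9)*t(-10, -9))*(-48) = (2*(7/4))*(-48) = (7/2)*(-48) = -168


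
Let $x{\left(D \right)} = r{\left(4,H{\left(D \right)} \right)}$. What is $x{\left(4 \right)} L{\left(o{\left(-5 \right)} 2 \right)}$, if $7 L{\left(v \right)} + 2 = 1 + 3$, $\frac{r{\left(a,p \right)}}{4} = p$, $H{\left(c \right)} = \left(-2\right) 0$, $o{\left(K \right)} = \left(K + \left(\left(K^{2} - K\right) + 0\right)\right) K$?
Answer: $0$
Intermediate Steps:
$o{\left(K \right)} = K^{3}$ ($o{\left(K \right)} = \left(K + \left(K^{2} - K\right)\right) K = K^{2} K = K^{3}$)
$H{\left(c \right)} = 0$
$r{\left(a,p \right)} = 4 p$
$x{\left(D \right)} = 0$ ($x{\left(D \right)} = 4 \cdot 0 = 0$)
$L{\left(v \right)} = \frac{2}{7}$ ($L{\left(v \right)} = - \frac{2}{7} + \frac{1 + 3}{7} = - \frac{2}{7} + \frac{1}{7} \cdot 4 = - \frac{2}{7} + \frac{4}{7} = \frac{2}{7}$)
$x{\left(4 \right)} L{\left(o{\left(-5 \right)} 2 \right)} = 0 \cdot \frac{2}{7} = 0$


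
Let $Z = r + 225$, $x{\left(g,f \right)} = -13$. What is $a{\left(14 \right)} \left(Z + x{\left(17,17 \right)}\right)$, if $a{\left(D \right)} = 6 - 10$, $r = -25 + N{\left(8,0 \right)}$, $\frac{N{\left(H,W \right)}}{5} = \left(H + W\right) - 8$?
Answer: $-748$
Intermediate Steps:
$N{\left(H,W \right)} = -40 + 5 H + 5 W$ ($N{\left(H,W \right)} = 5 \left(\left(H + W\right) - 8\right) = 5 \left(-8 + H + W\right) = -40 + 5 H + 5 W$)
$r = -25$ ($r = -25 + \left(-40 + 5 \cdot 8 + 5 \cdot 0\right) = -25 + \left(-40 + 40 + 0\right) = -25 + 0 = -25$)
$a{\left(D \right)} = -4$
$Z = 200$ ($Z = -25 + 225 = 200$)
$a{\left(14 \right)} \left(Z + x{\left(17,17 \right)}\right) = - 4 \left(200 - 13\right) = \left(-4\right) 187 = -748$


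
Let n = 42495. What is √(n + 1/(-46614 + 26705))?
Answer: √16843670081186/19909 ≈ 206.14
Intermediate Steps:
√(n + 1/(-46614 + 26705)) = √(42495 + 1/(-46614 + 26705)) = √(42495 + 1/(-19909)) = √(42495 - 1/19909) = √(846032954/19909) = √16843670081186/19909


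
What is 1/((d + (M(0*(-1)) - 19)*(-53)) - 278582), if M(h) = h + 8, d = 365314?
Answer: 1/87315 ≈ 1.1453e-5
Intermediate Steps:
M(h) = 8 + h
1/((d + (M(0*(-1)) - 19)*(-53)) - 278582) = 1/((365314 + ((8 + 0*(-1)) - 19)*(-53)) - 278582) = 1/((365314 + ((8 + 0) - 19)*(-53)) - 278582) = 1/((365314 + (8 - 19)*(-53)) - 278582) = 1/((365314 - 11*(-53)) - 278582) = 1/((365314 + 583) - 278582) = 1/(365897 - 278582) = 1/87315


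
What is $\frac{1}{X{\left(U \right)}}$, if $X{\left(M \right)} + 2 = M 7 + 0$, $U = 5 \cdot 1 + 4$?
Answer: $\frac{1}{61} \approx 0.016393$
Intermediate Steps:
$U = 9$ ($U = 5 + 4 = 9$)
$X{\left(M \right)} = -2 + 7 M$ ($X{\left(M \right)} = -2 + \left(M 7 + 0\right) = -2 + \left(7 M + 0\right) = -2 + 7 M$)
$\frac{1}{X{\left(U \right)}} = \frac{1}{-2 + 7 \cdot 9} = \frac{1}{-2 + 63} = \frac{1}{61}$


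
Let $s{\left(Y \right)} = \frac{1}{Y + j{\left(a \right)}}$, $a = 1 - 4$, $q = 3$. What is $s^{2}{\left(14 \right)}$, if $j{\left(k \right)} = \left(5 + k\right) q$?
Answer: $\frac{1}{400} \approx 0.0025$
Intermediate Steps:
$a = -3$ ($a = 1 - 4 = -3$)
$j{\left(k \right)} = 15 + 3 k$ ($j{\left(k \right)} = \left(5 + k\right) 3 = 15 + 3 k$)
$s{\left(Y \right)} = \frac{1}{6 + Y}$ ($s{\left(Y \right)} = \frac{1}{Y + \left(15 + 3 \left(-3\right)\right)} = \frac{1}{Y + \left(15 - 9\right)} = \frac{1}{Y + 6} = \frac{1}{6 + Y}$)
$s^{2}{\left(14 \right)} = \left(\frac{1}{6 + 14}\right)^{2} = \left(\frac{1}{20}\right)^{2} = \frac{1}{400}$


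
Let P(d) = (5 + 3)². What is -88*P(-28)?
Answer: -5632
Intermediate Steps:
P(d) = 64 (P(d) = 8² = 64)
-88*P(-28) = -88*64 = -5632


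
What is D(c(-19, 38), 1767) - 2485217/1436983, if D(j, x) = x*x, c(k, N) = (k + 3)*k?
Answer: 4486673728870/1436983 ≈ 3.1223e+6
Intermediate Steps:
c(k, N) = k*(3 + k) (c(k, N) = (3 + k)*k = k*(3 + k))
D(j, x) = x**2
D(c(-19, 38), 1767) - 2485217/1436983 = 1767**2 - 2485217/1436983 = 3122289 - 2485217/1436983 = 4486673728870/1436983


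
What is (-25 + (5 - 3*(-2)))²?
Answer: 196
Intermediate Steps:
(-25 + (5 - 3*(-2)))² = (-25 + (5 + 6))² = (-25 + 11)² = (-14)² = 196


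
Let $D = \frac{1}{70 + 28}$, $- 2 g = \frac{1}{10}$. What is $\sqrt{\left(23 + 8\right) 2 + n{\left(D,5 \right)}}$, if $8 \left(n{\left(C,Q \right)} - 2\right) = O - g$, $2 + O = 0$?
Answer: $\frac{101 \sqrt{10}}{40} \approx 7.9847$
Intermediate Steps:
$g = - \frac{1}{20}$ ($g = - \frac{1}{2 \cdot 10} = \left(- \frac{1}{2}\right) \frac{1}{10} = - \frac{1}{20} \approx -0.05$)
$O = -2$ ($O = -2 + 0 = -2$)
$D = \frac{1}{98} \approx 0.010204$
$n{\left(C,Q \right)} = \frac{281}{160}$ ($n{\left(C,Q \right)} = 2 + \frac{-2 - - \frac{1}{20}}{8} = 2 + \frac{-2 + \frac{1}{20}}{8} = 2 + \frac{1}{8} \left(- \frac{39}{20}\right) = 2 - \frac{39}{160} = \frac{281}{160}$)
$\sqrt{\left(23 + 8\right) 2 + n{\left(D,5 \right)}} = \sqrt{\left(23 + 8\right) 2 + \frac{281}{160}} = \sqrt{31 \cdot 2 + \frac{281}{160}} = \sqrt{62 + \frac{281}{160}} = \sqrt{\frac{10201}{160}} = \frac{101 \sqrt{10}}{40}$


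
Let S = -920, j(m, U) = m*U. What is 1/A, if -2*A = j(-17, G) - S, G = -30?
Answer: -1/715 ≈ -0.0013986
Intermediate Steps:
j(m, U) = U*m
A = -715 (A = -(-30*(-17) - 1*(-920))/2 = -(510 + 920)/2 = -1/2*1430 = -715)
1/A = 1/(-715) = -1/715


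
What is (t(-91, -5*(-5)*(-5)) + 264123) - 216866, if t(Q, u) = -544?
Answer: 46713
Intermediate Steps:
(t(-91, -5*(-5)*(-5)) + 264123) - 216866 = (-544 + 264123) - 216866 = 263579 - 216866 = 46713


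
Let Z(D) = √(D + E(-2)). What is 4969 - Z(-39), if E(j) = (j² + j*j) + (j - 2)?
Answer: 4969 - I*√35 ≈ 4969.0 - 5.9161*I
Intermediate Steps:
E(j) = -2 + j + 2*j² (E(j) = (j² + j²) + (-2 + j) = 2*j² + (-2 + j) = -2 + j + 2*j²)
Z(D) = √(4 + D) (Z(D) = √(D + (-2 - 2 + 2*(-2)²)) = √(D + (-2 - 2 + 2*4)) = √(D + (-2 - 2 + 8)) = √(D + 4) = √(4 + D))
4969 - Z(-39) = 4969 - √(4 - 39) = 4969 - √(-35) = 4969 - I*√35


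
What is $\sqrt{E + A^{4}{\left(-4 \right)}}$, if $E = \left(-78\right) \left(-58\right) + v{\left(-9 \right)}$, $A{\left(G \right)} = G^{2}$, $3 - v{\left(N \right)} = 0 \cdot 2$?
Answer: $\sqrt{70063} \approx 264.69$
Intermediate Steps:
$v{\left(N \right)} = 3$ ($v{\left(N \right)} = 3 - 0 \cdot 2 = 3 - 0 = 3 + 0 = 3$)
$E = 4527$ ($E = \left(-78\right) \left(-58\right) + 3 = 4524 + 3 = 4527$)
$\sqrt{E + A^{4}{\left(-4 \right)}} = \sqrt{4527 + \left(\left(-4\right)^{2}\right)^{4}} = \sqrt{4527 + 16^{4}} = \sqrt{4527 + 65536} = \sqrt{70063}$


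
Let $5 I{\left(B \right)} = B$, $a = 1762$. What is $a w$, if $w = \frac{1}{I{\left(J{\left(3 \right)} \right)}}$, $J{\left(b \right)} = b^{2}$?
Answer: $\frac{8810}{9} \approx 978.89$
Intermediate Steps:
$I{\left(B \right)} = \frac{B}{5}$
$w = \frac{5}{9}$ ($w = \frac{1}{\frac{1}{5} \cdot 3^{2}} = \frac{1}{\frac{1}{5} \cdot 9} = \frac{1}{\frac{9}{5}} = \frac{5}{9} \approx 0.55556$)
$a w = 1762 \cdot \frac{5}{9} = \frac{8810}{9}$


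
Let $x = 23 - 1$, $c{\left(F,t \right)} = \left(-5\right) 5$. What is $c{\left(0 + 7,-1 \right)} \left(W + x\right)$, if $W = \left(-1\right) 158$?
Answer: $3400$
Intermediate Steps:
$c{\left(F,t \right)} = -25$
$x = 22$ ($x = 23 - 1 = 22$)
$W = -158$
$c{\left(0 + 7,-1 \right)} \left(W + x\right) = - 25 \left(-158 + 22\right) = \left(-25\right) \left(-136\right) = 3400$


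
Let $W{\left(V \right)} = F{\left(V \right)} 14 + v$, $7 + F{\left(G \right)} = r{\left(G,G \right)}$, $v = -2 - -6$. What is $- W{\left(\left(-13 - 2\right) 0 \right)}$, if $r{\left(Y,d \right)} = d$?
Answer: $94$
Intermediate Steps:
$v = 4$ ($v = -2 + 6 = 4$)
$F{\left(G \right)} = -7 + G$
$W{\left(V \right)} = -94 + 14 V$ ($W{\left(V \right)} = \left(-7 + V\right) 14 + 4 = \left(-98 + 14 V\right) + 4 = -94 + 14 V$)
$- W{\left(\left(-13 - 2\right) 0 \right)} = - (-94 + 14 \left(-13 - 2\right) 0) = - (-94 + 14 \left(\left(-15\right) 0\right)) = - (-94 + 14 \cdot 0) = - (-94 + 0) = \left(-1\right) \left(-94\right) = 94$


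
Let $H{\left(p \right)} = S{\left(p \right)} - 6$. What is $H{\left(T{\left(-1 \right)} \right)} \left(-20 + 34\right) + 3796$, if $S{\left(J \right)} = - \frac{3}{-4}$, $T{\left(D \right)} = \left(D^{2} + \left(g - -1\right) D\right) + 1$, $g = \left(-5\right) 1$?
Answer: $\frac{7445}{2} \approx 3722.5$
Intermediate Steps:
$g = -5$
$T{\left(D \right)} = 1 + D^{2} - 4 D$ ($T{\left(D \right)} = \left(D^{2} + \left(-5 - -1\right) D\right) + 1 = \left(D^{2} + \left(-5 + 1\right) D\right) + 1 = \left(D^{2} - 4 D\right) + 1 = 1 + D^{2} - 4 D$)
$S{\left(J \right)} = \frac{3}{4}$ ($S{\left(J \right)} = \left(-3\right) \left(- \frac{1}{4}\right) = \frac{3}{4}$)
$H{\left(p \right)} = - \frac{21}{4}$ ($H{\left(p \right)} = \frac{3}{4} - 6 = - \frac{21}{4}$)
$H{\left(T{\left(-1 \right)} \right)} \left(-20 + 34\right) + 3796 = - \frac{21 \left(-20 + 34\right)}{4} + 3796 = \left(- \frac{21}{4}\right) 14 + 3796 = - \frac{147}{2} + 3796 = \frac{7445}{2}$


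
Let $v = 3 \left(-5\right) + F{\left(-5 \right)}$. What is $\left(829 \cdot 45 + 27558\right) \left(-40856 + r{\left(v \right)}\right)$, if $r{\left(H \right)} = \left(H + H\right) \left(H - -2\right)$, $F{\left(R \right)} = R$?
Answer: $-2603341368$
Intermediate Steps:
$v = -20$ ($v = 3 \left(-5\right) - 5 = -15 - 5 = -20$)
$r{\left(H \right)} = 2 H \left(2 + H\right)$ ($r{\left(H \right)} = 2 H \left(H + 2\right) = 2 H \left(2 + H\right)$)
$\left(829 \cdot 45 + 27558\right) \left(-40856 + r{\left(v \right)}\right) = \left(829 \cdot 45 + 27558\right) \left(-40856 + 2 \left(-20\right) \left(2 - 20\right)\right) = \left(37305 + 27558\right) \left(-40856 + 2 \left(-20\right) \left(-18\right)\right) = 64863 \left(-40856 + 720\right) = 64863 \left(-40136\right) = -2603341368$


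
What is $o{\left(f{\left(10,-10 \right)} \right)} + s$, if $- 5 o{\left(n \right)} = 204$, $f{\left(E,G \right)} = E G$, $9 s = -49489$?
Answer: $- \frac{249281}{45} \approx -5539.6$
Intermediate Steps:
$s = - \frac{49489}{9}$ ($s = \frac{1}{9} \left(-49489\right) = - \frac{49489}{9} \approx -5498.8$)
$o{\left(n \right)} = - \frac{204}{5}$ ($o{\left(n \right)} = \left(- \frac{1}{5}\right) 204 = - \frac{204}{5}$)
$o{\left(f{\left(10,-10 \right)} \right)} + s = - \frac{204}{5} - \frac{49489}{9} = - \frac{249281}{45}$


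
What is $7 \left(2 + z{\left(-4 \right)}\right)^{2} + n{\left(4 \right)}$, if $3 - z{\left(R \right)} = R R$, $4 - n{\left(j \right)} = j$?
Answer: $847$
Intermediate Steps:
$n{\left(j \right)} = 4 - j$
$z{\left(R \right)} = 3 - R^{2}$ ($z{\left(R \right)} = 3 - R R = 3 - R^{2}$)
$7 \left(2 + z{\left(-4 \right)}\right)^{2} + n{\left(4 \right)} = 7 \left(2 + \left(3 - \left(-4\right)^{2}\right)\right)^{2} + \left(4 - 4\right) = 7 \left(2 + \left(3 - 16\right)\right)^{2} + \left(4 - 4\right) = 7 \left(2 + \left(3 - 16\right)\right)^{2} + 0 = 7 \left(2 - 13\right)^{2} + 0 = 7 \left(-11\right)^{2} + 0 = 7 \cdot 121 + 0 = 847 + 0 = 847$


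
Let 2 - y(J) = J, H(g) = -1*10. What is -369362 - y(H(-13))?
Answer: -369374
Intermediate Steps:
H(g) = -10
y(J) = 2 - J
-369362 - y(H(-13)) = -369362 - (2 - 1*(-10)) = -369362 - (2 + 10) = -369362 - 1*12 = -369362 - 12 = -369374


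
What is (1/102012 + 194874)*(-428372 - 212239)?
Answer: -4245005906401593/34004 ≈ -1.2484e+11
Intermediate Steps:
(1/102012 + 194874)*(-428372 - 212239) = (1/102012 + 194874)*(-640611) = (19879486489/102012)*(-640611) = -4245005906401593/34004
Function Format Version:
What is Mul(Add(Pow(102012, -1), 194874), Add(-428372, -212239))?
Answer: Rational(-4245005906401593, 34004) ≈ -1.2484e+11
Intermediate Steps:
Mul(Add(Pow(102012, -1), 194874), Add(-428372, -212239)) = Mul(Add(Rational(1, 102012), 194874), -640611) = Mul(Rational(19879486489, 102012), -640611) = Rational(-4245005906401593, 34004)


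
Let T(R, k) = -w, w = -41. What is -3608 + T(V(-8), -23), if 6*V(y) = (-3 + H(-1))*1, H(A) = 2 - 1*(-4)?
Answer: -3567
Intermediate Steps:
H(A) = 6 (H(A) = 2 + 4 = 6)
V(y) = 1/2 (V(y) = ((-3 + 6)*1)/6 = (3*1)/6 = (1/6)*3 = 1/2)
T(R, k) = 41 (T(R, k) = -1*(-41) = 41)
-3608 + T(V(-8), -23) = -3608 + 41 = -3567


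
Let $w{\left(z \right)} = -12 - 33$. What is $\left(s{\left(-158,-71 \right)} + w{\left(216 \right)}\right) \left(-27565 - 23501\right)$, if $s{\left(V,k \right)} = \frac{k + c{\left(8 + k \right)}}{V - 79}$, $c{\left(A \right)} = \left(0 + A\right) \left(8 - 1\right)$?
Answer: $\frac{172824366}{79} \approx 2.1876 \cdot 10^{6}$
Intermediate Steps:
$c{\left(A \right)} = 7 A$ ($c{\left(A \right)} = A 7 = 7 A$)
$w{\left(z \right)} = -45$ ($w{\left(z \right)} = -12 - 33 = -45$)
$s{\left(V,k \right)} = \frac{56 + 8 k}{-79 + V}$ ($s{\left(V,k \right)} = \frac{k + 7 \left(8 + k\right)}{V - 79} = \frac{k + \left(56 + 7 k\right)}{-79 + V} = \frac{56 + 8 k}{-79 + V}$)
$\left(s{\left(-158,-71 \right)} + w{\left(216 \right)}\right) \left(-27565 - 23501\right) = \left(\frac{8 \left(7 - 71\right)}{-79 - 158} - 45\right) \left(-27565 - 23501\right) = \left(8 \frac{1}{-237} \left(-64\right) - 45\right) \left(-51066\right) = \left(8 \left(- \frac{1}{237}\right) \left(-64\right) - 45\right) \left(-51066\right) = \left(\frac{512}{237} - 45\right) \left(-51066\right) = \left(- \frac{10153}{237}\right) \left(-51066\right) = \frac{172824366}{79}$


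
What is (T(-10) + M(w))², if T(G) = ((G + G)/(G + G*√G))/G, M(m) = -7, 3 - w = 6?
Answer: 2*(1260*√10 + 5477*I)/(25*(2*√10 + 9*I)) ≈ 49.252 - 0.80703*I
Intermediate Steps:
w = -3 (w = 3 - 1*6 = 3 - 6 = -3)
T(G) = 2/(G + G^(3/2)) (T(G) = ((2*G)/(G + G^(3/2)))/G = (2*G/(G + G^(3/2)))/G = 2/(G + G^(3/2)))
(T(-10) + M(w))² = (2/(-10 + (-10)^(3/2)) - 7)² = (2/(-10 - 10*I*√10) - 7)² = (-7 + 2/(-10 - 10*I*√10))²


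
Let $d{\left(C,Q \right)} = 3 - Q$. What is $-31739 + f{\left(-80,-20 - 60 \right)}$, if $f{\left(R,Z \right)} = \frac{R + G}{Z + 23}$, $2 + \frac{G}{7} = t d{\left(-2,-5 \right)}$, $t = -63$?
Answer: $- \frac{1805501}{57} \approx -31675.0$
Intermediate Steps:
$G = -3542$ ($G = -14 + 7 \left(- 63 \left(3 - -5\right)\right) = -14 + 7 \left(- 63 \left(3 + 5\right)\right) = -14 + 7 \left(\left(-63\right) 8\right) = -14 + 7 \left(-504\right) = -14 - 3528 = -3542$)
$f{\left(R,Z \right)} = \frac{-3542 + R}{23 + Z}$ ($f{\left(R,Z \right)} = \frac{R - 3542}{Z + 23} = \frac{-3542 + R}{23 + Z}$)
$-31739 + f{\left(-80,-20 - 60 \right)} = -31739 + \frac{-3542 - 80}{23 - 80} = -31739 + \frac{1}{23 - 80} \left(-3622\right) = -31739 + \frac{1}{-57} \left(-3622\right) = -31739 - - \frac{3622}{57} = -31739 + \frac{3622}{57} = - \frac{1805501}{57}$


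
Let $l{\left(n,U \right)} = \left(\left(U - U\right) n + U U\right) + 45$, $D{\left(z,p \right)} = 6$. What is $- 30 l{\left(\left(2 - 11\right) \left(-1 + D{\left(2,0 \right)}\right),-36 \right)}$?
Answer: $-40230$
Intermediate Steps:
$l{\left(n,U \right)} = 45 + U^{2}$ ($l{\left(n,U \right)} = \left(0 n + U^{2}\right) + 45 = \left(0 + U^{2}\right) + 45 = U^{2} + 45 = 45 + U^{2}$)
$- 30 l{\left(\left(2 - 11\right) \left(-1 + D{\left(2,0 \right)}\right),-36 \right)} = - 30 \left(45 + \left(-36\right)^{2}\right) = - 30 \left(45 + 1296\right) = \left(-30\right) 1341 = -40230$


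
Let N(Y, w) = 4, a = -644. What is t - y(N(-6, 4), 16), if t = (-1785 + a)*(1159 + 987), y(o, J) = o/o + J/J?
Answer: -5212636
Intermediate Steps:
y(o, J) = 2 (y(o, J) = 1 + 1 = 2)
t = -5212634 (t = (-1785 - 644)*(1159 + 987) = -2429*2146 = -5212634)
t - y(N(-6, 4), 16) = -5212634 - 1*2 = -5212634 - 2 = -5212636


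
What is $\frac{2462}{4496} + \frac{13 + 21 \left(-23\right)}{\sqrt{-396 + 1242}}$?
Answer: $\frac{1231}{2248} - \frac{5 \sqrt{94}}{3} \approx -15.611$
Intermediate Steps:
$\frac{2462}{4496} + \frac{13 + 21 \left(-23\right)}{\sqrt{-396 + 1242}} = 2462 \cdot \frac{1}{4496} + \frac{13 - 483}{\sqrt{846}} = \frac{1231}{2248} - \frac{470}{3 \sqrt{94}} = \frac{1231}{2248} - 470 \frac{\sqrt{94}}{282} = \frac{1231}{2248} - \frac{5 \sqrt{94}}{3}$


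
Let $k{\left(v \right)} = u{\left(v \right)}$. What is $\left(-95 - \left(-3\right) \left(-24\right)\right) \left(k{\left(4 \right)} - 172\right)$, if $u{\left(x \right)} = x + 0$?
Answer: $28056$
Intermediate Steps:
$u{\left(x \right)} = x$
$k{\left(v \right)} = v$
$\left(-95 - \left(-3\right) \left(-24\right)\right) \left(k{\left(4 \right)} - 172\right) = \left(-95 - \left(-3\right) \left(-24\right)\right) \left(4 - 172\right) = \left(-95 - 72\right) \left(-168\right) = \left(-167\right) \left(-168\right) = 28056$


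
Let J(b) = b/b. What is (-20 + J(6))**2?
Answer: 361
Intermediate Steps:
J(b) = 1
(-20 + J(6))**2 = (-20 + 1)**2 = (-19)**2 = 361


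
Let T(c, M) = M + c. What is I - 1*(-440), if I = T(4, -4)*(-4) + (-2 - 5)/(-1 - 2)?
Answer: 1327/3 ≈ 442.33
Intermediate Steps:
I = 7/3 (I = (-4 + 4)*(-4) + (-2 - 5)/(-1 - 2) = 0*(-4) - 7/(-3) = 0 - 7*(-⅓) = 0 + 7/3 = 7/3 ≈ 2.3333)
I - 1*(-440) = 7/3 - 1*(-440) = 7/3 + 440 = 1327/3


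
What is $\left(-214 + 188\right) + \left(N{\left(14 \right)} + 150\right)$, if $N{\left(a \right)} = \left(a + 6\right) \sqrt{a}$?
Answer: $124 + 20 \sqrt{14} \approx 198.83$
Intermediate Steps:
$N{\left(a \right)} = \sqrt{a} \left(6 + a\right)$ ($N{\left(a \right)} = \left(6 + a\right) \sqrt{a} = \sqrt{a} \left(6 + a\right)$)
$\left(-214 + 188\right) + \left(N{\left(14 \right)} + 150\right) = \left(-214 + 188\right) + \left(\sqrt{14} \left(6 + 14\right) + 150\right) = -26 + \left(\sqrt{14} \cdot 20 + 150\right) = -26 + \left(20 \sqrt{14} + 150\right) = -26 + \left(150 + 20 \sqrt{14}\right) = 124 + 20 \sqrt{14}$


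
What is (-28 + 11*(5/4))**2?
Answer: 3249/16 ≈ 203.06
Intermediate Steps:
(-28 + 11*(5/4))**2 = (-28 + 55/4)**2 = (-57/4)**2 = 3249/16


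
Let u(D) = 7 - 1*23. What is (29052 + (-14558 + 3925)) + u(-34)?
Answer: 18403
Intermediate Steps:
u(D) = -16 (u(D) = 7 - 23 = -16)
(29052 + (-14558 + 3925)) + u(-34) = (29052 + (-14558 + 3925)) - 16 = (29052 - 10633) - 16 = 18419 - 16 = 18403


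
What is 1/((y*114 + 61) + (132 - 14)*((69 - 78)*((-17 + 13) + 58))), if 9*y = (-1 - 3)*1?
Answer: -3/172013 ≈ -1.7441e-5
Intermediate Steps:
y = -4/9 (y = ((-1 - 3)*1)/9 = (-4*1)/9 = (1/9)*(-4) = -4/9 ≈ -0.44444)
1/((y*114 + 61) + (132 - 14)*((69 - 78)*((-17 + 13) + 58))) = 1/((-4/9*114 + 61) + (132 - 14)*((69 - 78)*((-17 + 13) + 58))) = 1/((-152/3 + 61) + 118*(-9*(-4 + 58))) = 1/(31/3 + 118*(-9*54)) = 1/(31/3 + 118*(-486)) = 1/(31/3 - 57348) = 1/(-172013/3) = -3/172013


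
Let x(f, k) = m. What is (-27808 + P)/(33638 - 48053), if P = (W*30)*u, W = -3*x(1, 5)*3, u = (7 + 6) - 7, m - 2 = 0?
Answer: 31048/14415 ≈ 2.1539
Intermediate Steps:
m = 2 (m = 2 + 0 = 2)
x(f, k) = 2
u = 6 (u = 13 - 7 = 6)
W = -18 (W = -3*2*3 = -6*3 = -18)
P = -3240 (P = -18*30*6 = -540*6 = -3240)
(-27808 + P)/(33638 - 48053) = (-27808 - 3240)/(33638 - 48053) = -31048/(-14415) = -31048*(-1/14415) = 31048/14415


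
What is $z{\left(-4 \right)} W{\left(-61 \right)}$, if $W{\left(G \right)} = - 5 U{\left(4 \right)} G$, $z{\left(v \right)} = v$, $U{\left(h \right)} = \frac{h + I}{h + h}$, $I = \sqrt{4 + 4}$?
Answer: $-610 - 305 \sqrt{2} \approx -1041.3$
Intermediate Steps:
$I = 2 \sqrt{2}$ ($I = \sqrt{8} = 2 \sqrt{2} \approx 2.8284$)
$U{\left(h \right)} = \frac{h + 2 \sqrt{2}}{2 h}$ ($U{\left(h \right)} = \frac{h + 2 \sqrt{2}}{h + h} = \frac{h + 2 \sqrt{2}}{2 h}$)
$W{\left(G \right)} = G \left(- \frac{5}{2} - \frac{5 \sqrt{2}}{4}\right)$ ($W{\left(G \right)} = - 5 \frac{\sqrt{2} + \frac{1}{2} \cdot 4}{4} G = - 5 \frac{\sqrt{2} + 2}{4} G = - 5 \frac{2 + \sqrt{2}}{4} G = - 5 \left(\frac{1}{2} + \frac{\sqrt{2}}{4}\right) G = \left(- \frac{5}{2} - \frac{5 \sqrt{2}}{4}\right) G = G \left(- \frac{5}{2} - \frac{5 \sqrt{2}}{4}\right)$)
$z{\left(-4 \right)} W{\left(-61 \right)} = - 4 \left(\left(- \frac{5}{4}\right) \left(-61\right) \left(2 + \sqrt{2}\right)\right) = - 4 \left(\frac{305}{2} + \frac{305 \sqrt{2}}{4}\right) = -610 - 305 \sqrt{2}$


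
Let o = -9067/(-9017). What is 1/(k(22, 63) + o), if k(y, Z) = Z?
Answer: 9017/577138 ≈ 0.015624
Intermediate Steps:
o = 9067/9017 (o = -9067*(-1/9017) = 9067/9017 ≈ 1.0055)
1/(k(22, 63) + o) = 1/(63 + 9067/9017) = 1/(577138/9017) = 9017/577138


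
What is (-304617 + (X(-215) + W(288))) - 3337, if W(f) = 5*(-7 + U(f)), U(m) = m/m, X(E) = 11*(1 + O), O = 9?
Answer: -307874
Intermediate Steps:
X(E) = 110 (X(E) = 11*(1 + 9) = 11*10 = 110)
U(m) = 1
W(f) = -30 (W(f) = 5*(-7 + 1) = 5*(-6) = -30)
(-304617 + (X(-215) + W(288))) - 3337 = (-304617 + (110 - 30)) - 3337 = (-304617 + 80) - 3337 = -304537 - 3337 = -307874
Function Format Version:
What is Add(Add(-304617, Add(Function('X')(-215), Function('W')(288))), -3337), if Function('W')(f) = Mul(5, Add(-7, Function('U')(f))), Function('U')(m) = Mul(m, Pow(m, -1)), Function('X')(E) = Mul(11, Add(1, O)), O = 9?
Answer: -307874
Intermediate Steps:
Function('X')(E) = 110 (Function('X')(E) = Mul(11, Add(1, 9)) = Mul(11, 10) = 110)
Function('U')(m) = 1
Function('W')(f) = -30 (Function('W')(f) = Mul(5, Add(-7, 1)) = Mul(5, -6) = -30)
Add(Add(-304617, Add(Function('X')(-215), Function('W')(288))), -3337) = Add(Add(-304617, Add(110, -30)), -3337) = Add(Add(-304617, 80), -3337) = Add(-304537, -3337) = -307874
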